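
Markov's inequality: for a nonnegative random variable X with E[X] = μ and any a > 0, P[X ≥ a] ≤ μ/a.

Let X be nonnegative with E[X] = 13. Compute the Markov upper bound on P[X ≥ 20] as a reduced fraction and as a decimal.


μ = E[X] = 13, a = 20.
Markov: P[X ≥ 20] ≤ μ/a = (13)/20 = 13/20.
Numerically: ≈ 0.650.
(Since a = 20 > μ = 13.000, the bound 13/20 is < 1 and informative.)

P[X ≥ 20] ≤ 13/20 ≈ 0.650.


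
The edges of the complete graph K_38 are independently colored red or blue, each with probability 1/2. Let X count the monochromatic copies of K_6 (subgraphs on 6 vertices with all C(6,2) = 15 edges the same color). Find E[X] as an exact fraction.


Let X = Σ_S X_S over the C(38, 6) = 2760681 subsets S of size 6, where X_S = 1 if the K_6 on S is monochromatic.
For a fixed S, the K_6 on S has C(6, 2) = 15 edges. P[all 15 edges red] = (1/2)^15, and likewise for blue, so P[monochromatic] = 2·(1/2)^15 = 2^{1 − 15} = 1/16384.
Summing: E[X] = C(38, 6) · 2^{1 − 15} = 2760681 · 1/16384 = 2760681/16384.
Numerically: E[X] ≈ 168.498596.

E[X] = C(38,6)·2^(1−C(6,2)) = 2760681/16384 ≈ 168.498596.


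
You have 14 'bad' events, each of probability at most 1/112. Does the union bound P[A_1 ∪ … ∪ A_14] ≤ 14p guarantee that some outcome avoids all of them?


Union bound: P[∪_{i=1}^{14} A_i] ≤ Σ_i P[A_i] ≤ 14·p = 14·(1/112) = 1/8.
Numerically: 1/8 ≈ 0.1250000.
Is 1/8 < 1? YES.
Since P[∪ A_i] ≤ 1/8 < 1, the complement has P[∩ A_i^c] ≥ 1 − 1/8 = 7/8 > 0, so some outcome avoids every A_i.

14·p = 1/8 ≈ 0.1250000; existence CERTIFIED by the union bound.


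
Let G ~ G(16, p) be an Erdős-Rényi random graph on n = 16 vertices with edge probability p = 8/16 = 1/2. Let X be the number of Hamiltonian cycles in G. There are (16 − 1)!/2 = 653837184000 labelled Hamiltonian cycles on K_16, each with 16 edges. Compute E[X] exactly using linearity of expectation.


K_16 has (16 − 1)!/2 = 653837184000 labelled Hamiltonian cycles.
For each such Hamiltonian cycle H, let X_H = 1 if all 16 edges of H are present in G. Then P[X_H = 1] = p^{16} = (1/2)^{16} = 1/65536.
Summing the indicators: E[X] = Σ_H E[X_H] = 653837184000 · p^{16} = 653837184000 · 1/65536 = 638512875/64.
Numerically: E[X] ≈ 9.97676e+06.

E[X] = 653837184000 · (1/2)^{16} = 638512875/64 ≈ 9.97676e+06.


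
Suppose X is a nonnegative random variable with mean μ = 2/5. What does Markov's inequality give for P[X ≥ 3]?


μ = E[X] = 2/5, a = 3.
Markov: P[X ≥ 3] ≤ μ/a = (2/5)/3 = 2/15.
Numerically: ≈ 0.13333.
(Since a = 3 > μ = 0.40000, the bound 2/15 is < 1 and informative.)

P[X ≥ 3] ≤ 2/15 ≈ 0.13333.


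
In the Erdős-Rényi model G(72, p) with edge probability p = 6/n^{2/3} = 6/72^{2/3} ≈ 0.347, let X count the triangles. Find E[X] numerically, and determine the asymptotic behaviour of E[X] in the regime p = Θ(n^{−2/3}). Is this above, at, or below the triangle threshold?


Number of potential triangles: C(72, 3) = 59640.
Each occurs with probability p³ ≈ (0.347)³ ≈ 4.16667e-02.
By linearity: E[X] = C(72, 3)·p³ ≈ 59640 · 4.16667e-02 ≈ 2485.000.
Since α = 2/3 < 1, p = c/n^{2/3} ≫ 1/n is above the triangle threshold p ~ 1/n. Asymptotically E[X] ~ (c³/6)·n^{3(1−α)} = (6³/6)·n^{1} → ∞; triangles are abundant w.h.p.

E[X] ≈ 2485.000; in regime p = Θ(1/n^{2/3}) E[X] diverges (above the triangle threshold p ~ 1/n).


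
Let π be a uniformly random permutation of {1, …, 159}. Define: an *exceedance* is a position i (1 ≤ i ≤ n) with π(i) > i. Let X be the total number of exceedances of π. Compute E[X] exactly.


Write X = Σ_{i=1}^{159} X_i, where X_i = 1_{π(i) > i}.
For each fixed i, π(i) is uniform over {1, …, 159} (marginal of a uniform permutation), so P[π(i) > i] = (n − i)/n. Summing: Σ_{i=1}^{159} (n − i)/n = (0 + 1 + … + 158)/159 = 159(159 − 1)/(2·159) = (159 − 1)/2.
Hence E[X] = Σ_{i=1}^{159} (159 − i)/159 = 79 ≈ 79.000000.

E[X] = 79 = 79.000000.


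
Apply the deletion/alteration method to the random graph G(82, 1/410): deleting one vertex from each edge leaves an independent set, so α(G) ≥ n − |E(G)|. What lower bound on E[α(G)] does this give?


E[|E(G)|] = C(82, 2)·p = 3321 · (1/410) = 81/10.
E[α(G)] ≥ n − E[|E(G)|] = 82 − 81/10 = 739/10.
Numerically: ≈ 73.90000.
(This is only a lower bound; the true E[α(G)] may be larger.)

E[α(G)] ≥ 739/10 ≈ 73.90000.


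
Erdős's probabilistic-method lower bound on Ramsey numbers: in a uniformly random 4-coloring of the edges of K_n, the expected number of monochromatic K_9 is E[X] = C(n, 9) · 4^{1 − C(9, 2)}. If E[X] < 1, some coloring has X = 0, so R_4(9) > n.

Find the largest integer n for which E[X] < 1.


We need C(n, 9) · 4^{1 − 36} < 1, i.e. C(n, 9) < 4^{36 − 1} = 1180591620717411303424.
Check values of n near the boundary:
  n = 910: C(910, 9) = 1133378248346922788210; 1133378248346922788210 < 1180591620717411303424? YES
  n = 911: C(911, 9) = 1144686900492291197405; 1144686900492291197405 < 1180591620717411303424? YES
  n = 912: C(912, 9) = 1156095740032081475120; 1156095740032081475120 < 1180591620717411303424? YES
  n = 913: C(913, 9) = 1167605542753639808390; 1167605542753639808390 < 1180591620717411303424? YES
  n = 914: C(914, 9) = 1179217089587653905932; 1179217089587653905932 < 1180591620717411303424? YES
  n = 915: C(915, 9) = 1190931166636537885130; 1190931166636537885130 < 1180591620717411303424? NO
  n = 916: C(916, 9) = 1202748565202942340440; 1202748565202942340440 < 1180591620717411303424? NO
  n = 917: C(917, 9) = 1214670081818390006810; 1214670081818390006810 < 1180591620717411303424? NO
The largest n with C(n, 9) < 1180591620717411303424 is n = 914 (where E[X] = 294804272396913476483/295147905179352825856 ≈ 0.9988357). Hence R_4(9) > 914, i.e. R_4(9) ≥ 915.

Largest n = 914; hence R_4(9) > 914.


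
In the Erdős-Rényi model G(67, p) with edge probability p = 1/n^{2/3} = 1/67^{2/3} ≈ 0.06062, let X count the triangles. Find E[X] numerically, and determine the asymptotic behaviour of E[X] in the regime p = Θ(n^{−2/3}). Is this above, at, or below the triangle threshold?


Number of potential triangles: C(67, 3) = 47905.
Each occurs with probability p³ ≈ (0.06062)³ ≈ 2.2276676e-04.
By linearity: E[X] = C(67, 3)·p³ ≈ 47905 · 2.2276676e-04 ≈ 10.67164.
Since α = 2/3 < 1, p = c/n^{2/3} ≫ 1/n is above the triangle threshold p ~ 1/n. Asymptotically E[X] ~ (c³/6)·n^{3(1−α)} = (1³/6)·n^{1} → ∞; triangles are abundant w.h.p.

E[X] ≈ 10.67164; in regime p = Θ(1/n^{2/3}) E[X] diverges (above the triangle threshold p ~ 1/n).


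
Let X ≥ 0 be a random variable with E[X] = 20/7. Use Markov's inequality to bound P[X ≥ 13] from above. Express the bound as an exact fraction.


μ = E[X] = 20/7, a = 13.
Markov: P[X ≥ 13] ≤ μ/a = (20/7)/13 = 20/91.
Numerically: ≈ 0.219780.
(Since a = 13 > μ = 2.857143, the bound 20/91 is < 1 and informative.)

P[X ≥ 13] ≤ 20/91 ≈ 0.219780.


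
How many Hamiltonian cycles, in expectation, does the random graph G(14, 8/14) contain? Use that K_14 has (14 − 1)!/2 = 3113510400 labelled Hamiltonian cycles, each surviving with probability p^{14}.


K_14 has (14 − 1)!/2 = 3113510400 labelled Hamiltonian cycles.
For each such Hamiltonian cycle H, let X_H = 1 if all 14 edges of H are present in G. Then P[X_H = 1] = p^{14} = (4/7)^{14} = 268435456/678223072849.
Summing the indicators: E[X] = Σ_H E[X_H] = 3113510400 · p^{14} = 3113510400 · 268435456/678223072849 = 119396654854963200/96889010407.
Numerically: E[X] ≈ 1.2323e+06.

E[X] = 3113510400 · (4/7)^{14} = 119396654854963200/96889010407 ≈ 1.2323e+06.


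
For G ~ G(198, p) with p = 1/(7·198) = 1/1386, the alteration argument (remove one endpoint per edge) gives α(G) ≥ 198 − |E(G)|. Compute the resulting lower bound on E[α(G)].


E[|E(G)|] = C(198, 2)·p = 19503 · (1/1386) = 197/14.
E[α(G)] ≥ n − E[|E(G)|] = 198 − 197/14 = 2575/14.
Numerically: ≈ 183.92857.
(This is only a lower bound; the true E[α(G)] may be larger.)

E[α(G)] ≥ 2575/14 ≈ 183.92857.


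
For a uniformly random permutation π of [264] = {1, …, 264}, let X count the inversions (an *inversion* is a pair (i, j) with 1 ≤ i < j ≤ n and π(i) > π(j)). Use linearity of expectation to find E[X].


Write X = Σ X_I over the C(264, 2) = 34716 pairs i < j, with X_I the indicator of one inversion.
There are 34716 indicators.
For each fixed pair i < j, the values π(i) and π(j) are two distinct elements of {1, …, 264} in uniformly random order; by symmetry P[π(i) > π(j)] = 1/2.
By linearity: E[X] = 34716 · (1/2) = C(264, 2) · (1/2) = 34716/2 = 17358 ≈ 17358.000000.

E[X] = 17358 = 17358.000000.


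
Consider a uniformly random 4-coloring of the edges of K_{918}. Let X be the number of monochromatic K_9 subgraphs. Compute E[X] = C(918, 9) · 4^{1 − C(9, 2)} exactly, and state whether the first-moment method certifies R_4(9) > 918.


E[X] = C(918, 9) · 4^{1 − 36} = 1226696518272037432620 · 4^{−35} = 1226696518272037432620/1180591620717411303424.
As a reduced fraction: E[X] = 306674129568009358155/295147905179352825856 ≈ 1.0390524.
Is E[X] < 1? NO.
Since E[X] ≥ 1, the first-moment bound is inconclusive at n = 918; it does NOT by itself certify R_4(9) > 918.

E[X] = 306674129568009358155/295147905179352825856 ≈ 1.0390524; E[X] ≥ 1; first-moment method inconclusive here.


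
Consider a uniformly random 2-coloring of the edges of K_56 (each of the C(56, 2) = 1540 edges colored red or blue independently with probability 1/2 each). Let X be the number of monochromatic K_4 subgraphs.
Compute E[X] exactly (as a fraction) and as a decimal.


Let X = Σ_S X_S over the C(56, 4) = 367290 subsets S of size 4, where X_S = 1 if the K_4 on S is monochromatic.
For a fixed S, the K_4 on S has C(4, 2) = 6 edges. P[all 6 edges red] = (1/2)^6, and likewise for blue, so P[monochromatic] = 2·(1/2)^6 = 2^{1 − 6} = 1/32.
By linearity: E[X] = C(56, 4) · 2^{1 − 6} = 367290 · 1/32 = 183645/16.
Numerically: E[X] ≈ 11477.812500.

E[X] = C(56,4)·2^(1−C(4,2)) = 183645/16 ≈ 11477.812500.


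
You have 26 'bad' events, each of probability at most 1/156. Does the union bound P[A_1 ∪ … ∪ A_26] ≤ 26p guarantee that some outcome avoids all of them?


Union bound: P[∪_{i=1}^{26} A_i] ≤ Σ_i P[A_i] ≤ 26·p = 26·(1/156) = 1/6.
Numerically: 1/6 ≈ 0.16667.
Is 1/6 < 1? YES.
Since P[∪ A_i] ≤ 1/6 < 1, the complement has P[∩ A_i^c] ≥ 1 − 1/6 = 5/6 > 0, so some outcome avoids every A_i.

26·p = 1/6 ≈ 0.16667; existence CERTIFIED by the union bound.


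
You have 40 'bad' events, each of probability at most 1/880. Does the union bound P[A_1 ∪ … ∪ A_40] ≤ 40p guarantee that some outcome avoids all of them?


Union bound: P[∪_{i=1}^{40} A_i] ≤ Σ_i P[A_i] ≤ 40·p = 40·(1/880) = 1/22.
Numerically: 1/22 ≈ 0.045455.
Is 1/22 < 1? YES.
Since P[∪ A_i] ≤ 1/22 < 1, the complement has P[∩ A_i^c] ≥ 1 − 1/22 = 21/22 > 0, so some outcome avoids every A_i.

40·p = 1/22 ≈ 0.045455; existence CERTIFIED by the union bound.


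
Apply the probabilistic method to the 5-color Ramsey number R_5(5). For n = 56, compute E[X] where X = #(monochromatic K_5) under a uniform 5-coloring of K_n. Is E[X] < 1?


E[X] = C(56, 5) · 5^{1 − 10} = 3819816 · 5^{−9} = 3819816/1953125.
As a reduced fraction: E[X] = 3819816/1953125 ≈ 1.955746.
Is E[X] < 1? NO.
Since E[X] ≥ 1, the first-moment bound is inconclusive at n = 56; it does NOT by itself certify R_5(5) > 56.

E[X] = 3819816/1953125 ≈ 1.955746; E[X] ≥ 1; first-moment method inconclusive here.


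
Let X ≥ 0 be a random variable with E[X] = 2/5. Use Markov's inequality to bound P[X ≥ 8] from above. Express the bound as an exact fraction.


μ = E[X] = 2/5, a = 8.
Markov: P[X ≥ 8] ≤ μ/a = (2/5)/8 = 1/20.
Numerically: ≈ 0.050.
(Since a = 8 > μ = 0.400, the bound 1/20 is < 1 and informative.)

P[X ≥ 8] ≤ 1/20 ≈ 0.050.


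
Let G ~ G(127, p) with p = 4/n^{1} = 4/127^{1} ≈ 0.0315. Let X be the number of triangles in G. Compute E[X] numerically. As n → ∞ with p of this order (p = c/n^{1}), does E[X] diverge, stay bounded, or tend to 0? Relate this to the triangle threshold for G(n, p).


Number of potential triangles: C(127, 3) = 333375.
Each occurs with probability p³ ≈ (0.0315)³ ≈ 3.124416e-05.
By linearity: E[X] = C(127, 3)·p³ ≈ 333375 · 3.124416e-05 ≈ 10.4160.
Here α = 1, so p = 4/n is exactly at the triangle threshold p ~ 1/n. Asymptotically E[X] → c³/6 = 4³/6 = 32/3 ≈ 10.6667, a bounded constant. In this regime the triangle count is asymptotically Poisson(c³/6).

E[X] ≈ 10.4160; in regime p = Θ(1/n^{1}) E[X] stays bounded (at the triangle threshold p ~ 1/n).


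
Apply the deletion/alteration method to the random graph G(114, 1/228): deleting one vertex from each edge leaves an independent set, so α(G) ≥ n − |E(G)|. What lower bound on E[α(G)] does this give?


E[|E(G)|] = C(114, 2)·p = 6441 · (1/228) = 113/4.
E[α(G)] ≥ n − E[|E(G)|] = 114 − 113/4 = 343/4.
Numerically: ≈ 85.750.
(This is only a lower bound; the true E[α(G)] may be larger.)

E[α(G)] ≥ 343/4 ≈ 85.750.


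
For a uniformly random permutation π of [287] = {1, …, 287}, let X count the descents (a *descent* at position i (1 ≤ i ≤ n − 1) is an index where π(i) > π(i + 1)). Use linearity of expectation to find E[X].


Write X = Σ X_I over i = 1, …, 286, with X_I the indicator of one descent.
There are 286 indicators.
For each fixed i, the pair (π(i), π(i+1)) is a uniformly random ordered pair of distinct values from {1, …, 287}; by symmetry P[π(i) > π(i+1)] = 1/2.
By linearity: E[X] = 286 · (1/2) = (287 − 1) · (1/2) = 143 ≈ 143.000.

E[X] = 143 = 143.000.


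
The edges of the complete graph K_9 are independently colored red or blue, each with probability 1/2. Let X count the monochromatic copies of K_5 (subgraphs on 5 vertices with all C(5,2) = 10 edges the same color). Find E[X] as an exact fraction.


Let X = Σ_S X_S over the C(9, 5) = 126 subsets S of size 5, where X_S = 1 if the K_5 on S is monochromatic.
For a fixed S, the K_5 on S has C(5, 2) = 10 edges. P[all 10 edges red] = (1/2)^10, and likewise for blue, so P[monochromatic] = 2·(1/2)^10 = 2^{1 − 10} = 1/512.
By linearity: E[X] = C(9, 5) · 2^{1 − 10} = 126 · 1/512 = 63/256.
Numerically: E[X] ≈ 0.2461.

E[X] = C(9,5)·2^(1−C(5,2)) = 63/256 ≈ 0.2461.


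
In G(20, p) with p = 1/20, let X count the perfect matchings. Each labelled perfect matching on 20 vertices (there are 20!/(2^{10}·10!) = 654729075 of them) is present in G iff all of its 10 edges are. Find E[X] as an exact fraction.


K_20 has 20!/(2^{10}·10!) = 654729075 labelled perfect matchings.
For each such perfect matching H, let X_H = 1 if all 10 edges of H are present in G. Then P[X_H = 1] = p^{10} = (1/20)^{10} = 1/10240000000000.
By linearity of expectation: E[X] = Σ_H E[X_H] = 654729075 · p^{10} = 654729075 · 1/10240000000000 = 26189163/409600000000.
Numerically: E[X] ≈ 6.39e-05.

E[X] = 654729075 · (1/20)^{10} = 26189163/409600000000 ≈ 6.39e-05.


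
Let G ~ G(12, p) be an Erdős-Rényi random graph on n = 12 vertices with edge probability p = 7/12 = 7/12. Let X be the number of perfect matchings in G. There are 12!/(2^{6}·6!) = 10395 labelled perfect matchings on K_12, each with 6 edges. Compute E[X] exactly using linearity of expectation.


K_12 has 12!/(2^{6}·6!) = 10395 labelled perfect matchings.
For each such perfect matching H, let X_H = 1 if all 6 edges of H are present in G. Then P[X_H = 1] = p^{6} = (7/12)^{6} = 117649/2985984.
Summing the indicators: E[X] = Σ_H E[X_H] = 10395 · p^{6} = 10395 · 117649/2985984 = 45294865/110592.
Numerically: E[X] ≈ 410.

E[X] = 10395 · (7/12)^{6} = 45294865/110592 ≈ 410.


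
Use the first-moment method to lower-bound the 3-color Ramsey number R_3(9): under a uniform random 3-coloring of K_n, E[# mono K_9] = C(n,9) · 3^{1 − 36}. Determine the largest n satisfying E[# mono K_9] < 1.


We need C(n, 9) · 3^{1 − 36} < 1, i.e. C(n, 9) < 3^{36 − 1} = 50031545098999707.
Check values of n near the boundary:
  n = 295: C(295, 9) = 41221140106119260; 41221140106119260 < 50031545098999707? YES
  n = 296: C(296, 9) = 42513789098994080; 42513789098994080 < 50031545098999707? YES
  n = 297: C(297, 9) = 43842345008337645; 43842345008337645 < 50031545098999707? YES
  n = 298: C(298, 9) = 45207677551849890; 45207677551849890 < 50031545098999707? YES
  n = 299: C(299, 9) = 46610674441390059; 46610674441390059 < 50031545098999707? YES
  n = 300: C(300, 9) = 48052241692154700; 48052241692154700 < 50031545098999707? YES
  n = 301: C(301, 9) = 49533303936090975; 49533303936090975 < 50031545098999707? YES
  n = 302: C(302, 9) = 51054804739588650; 51054804739588650 < 50031545098999707? NO
  n = 303: C(303, 9) = 52617706925494425; 52617706925494425 < 50031545098999707? NO
  n = 304: C(304, 9) = 54222992899492560; 54222992899492560 < 50031545098999707? NO
The largest n with C(n, 9) < 50031545098999707 is n = 301 (where E[X] = 16511101312030325/16677181699666569 ≈ 0.9900415). Hence R_3(9) > 301, i.e. R_3(9) ≥ 302.

Largest n = 301; hence R_3(9) > 301.


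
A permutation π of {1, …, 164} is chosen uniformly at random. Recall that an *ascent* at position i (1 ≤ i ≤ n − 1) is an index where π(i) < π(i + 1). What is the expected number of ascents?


Write X = Σ X_I over i = 1, …, 163, with X_I the indicator of one ascent.
There are 163 indicators.
For each fixed i, the pair (π(i), π(i+1)) is a uniformly random ordered pair of distinct values from {1, …, 164}; by symmetry P[π(i) < π(i+1)] = 1/2.
By linearity: E[X] = 163 · (1/2) = (164 − 1) · (1/2) = 163/2 ≈ 81.5000.

E[X] = 163/2 = 81.5000.


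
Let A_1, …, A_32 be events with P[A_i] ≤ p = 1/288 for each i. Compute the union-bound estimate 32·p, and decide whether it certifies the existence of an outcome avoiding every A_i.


Union bound: P[∪_{i=1}^{32} A_i] ≤ Σ_i P[A_i] ≤ 32·p = 32·(1/288) = 1/9.
Numerically: 1/9 ≈ 0.1111.
Is 1/9 < 1? YES.
Since P[∪ A_i] ≤ 1/9 < 1, the complement has P[∩ A_i^c] ≥ 1 − 1/9 = 8/9 > 0, so some outcome avoids every A_i.

32·p = 1/9 ≈ 0.1111; existence CERTIFIED by the union bound.


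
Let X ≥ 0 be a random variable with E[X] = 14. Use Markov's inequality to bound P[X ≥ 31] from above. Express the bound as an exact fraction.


μ = E[X] = 14, a = 31.
Markov: P[X ≥ 31] ≤ μ/a = (14)/31 = 14/31.
Numerically: ≈ 0.452.
(Since a = 31 > μ = 14.000, the bound 14/31 is < 1 and informative.)

P[X ≥ 31] ≤ 14/31 ≈ 0.452.


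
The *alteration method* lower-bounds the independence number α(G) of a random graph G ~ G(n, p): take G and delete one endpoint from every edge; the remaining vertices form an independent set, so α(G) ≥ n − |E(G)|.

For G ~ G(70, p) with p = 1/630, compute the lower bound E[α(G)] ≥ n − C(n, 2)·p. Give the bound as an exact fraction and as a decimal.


E[|E(G)|] = C(70, 2)·p = 2415 · (1/630) = 23/6.
E[α(G)] ≥ n − E[|E(G)|] = 70 − 23/6 = 397/6.
Numerically: ≈ 66.1667.
(This is only a lower bound; the true E[α(G)] may be larger.)

E[α(G)] ≥ 397/6 ≈ 66.1667.


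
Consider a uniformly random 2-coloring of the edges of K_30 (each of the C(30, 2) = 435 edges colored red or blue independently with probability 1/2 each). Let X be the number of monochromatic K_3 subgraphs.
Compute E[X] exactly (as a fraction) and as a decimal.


Let X = Σ_S X_S over the C(30, 3) = 4060 subsets S of size 3, where X_S = 1 if the K_3 on S is monochromatic.
For a fixed S, the K_3 on S has C(3, 2) = 3 edges. P[all 3 edges red] = (1/2)^3, and likewise for blue, so P[monochromatic] = 2·(1/2)^3 = 2^{1 − 3} = 1/4.
By linearity of expectation: E[X] = C(30, 3) · 2^{1 − 3} = 4060 · 1/4 = 1015.
Numerically: E[X] ≈ 1015.00000.

E[X] = C(30,3)·2^(1−C(3,2)) = 1015 ≈ 1015.00000.


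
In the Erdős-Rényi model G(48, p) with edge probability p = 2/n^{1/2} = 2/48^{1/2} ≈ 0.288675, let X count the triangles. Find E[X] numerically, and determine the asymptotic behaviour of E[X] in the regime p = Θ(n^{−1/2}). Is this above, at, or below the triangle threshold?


Number of potential triangles: C(48, 3) = 17296.
Each occurs with probability p³ ≈ (0.288675)³ ≈ 2.40562612e-02.
By linearity: E[X] = C(48, 3)·p³ ≈ 17296 · 2.40562612e-02 ≈ 416.077094.
Since α = 1/2 < 1, p = c/n^{1/2} ≫ 1/n is above the triangle threshold p ~ 1/n. Asymptotically E[X] ~ (c³/6)·n^{3(1−α)} = (2³/6)·n^{1.5} → ∞; triangles are abundant w.h.p.

E[X] ≈ 416.077094; in regime p = Θ(1/n^{1/2}) E[X] diverges (above the triangle threshold p ~ 1/n).


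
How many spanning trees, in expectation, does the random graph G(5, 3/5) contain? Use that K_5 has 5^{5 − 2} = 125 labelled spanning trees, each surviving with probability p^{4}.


K_5 has 5^{5 − 2} = 125 labelled spanning trees.
For each such spanning tree H, let X_H = 1 if all 4 edges of H are present in G. Then P[X_H = 1] = p^{4} = (3/5)^{4} = 81/625.
By linearity of expectation: E[X] = Σ_H E[X_H] = 125 · p^{4} = 125 · 81/625 = 81/5.
Numerically: E[X] ≈ 16.2.

E[X] = 125 · (3/5)^{4} = 81/5 ≈ 16.2.


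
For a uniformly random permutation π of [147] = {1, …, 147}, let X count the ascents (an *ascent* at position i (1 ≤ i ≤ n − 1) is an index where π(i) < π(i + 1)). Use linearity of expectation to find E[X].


Write X = Σ X_I over i = 1, …, 146, with X_I the indicator of one ascent.
There are 146 indicators.
For each fixed i, the pair (π(i), π(i+1)) is a uniformly random ordered pair of distinct values from {1, …, 147}; by symmetry P[π(i) < π(i+1)] = 1/2.
By linearity: E[X] = 146 · (1/2) = (147 − 1) · (1/2) = 73 ≈ 73.0000.

E[X] = 73 = 73.0000.


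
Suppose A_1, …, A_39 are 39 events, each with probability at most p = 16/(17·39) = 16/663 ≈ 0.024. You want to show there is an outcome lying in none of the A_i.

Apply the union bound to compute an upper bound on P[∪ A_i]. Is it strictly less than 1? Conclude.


Union bound: P[∪_{i=1}^{39} A_i] ≤ Σ_i P[A_i] ≤ 39·p = 39·(16/663) = 16/17.
Numerically: 16/17 ≈ 0.941.
Is 16/17 < 1? YES.
Since P[∪ A_i] ≤ 16/17 < 1, the complement has P[∩ A_i^c] ≥ 1 − 16/17 = 1/17 > 0, so some outcome avoids every A_i.

39·p = 16/17 ≈ 0.941; existence CERTIFIED by the union bound.


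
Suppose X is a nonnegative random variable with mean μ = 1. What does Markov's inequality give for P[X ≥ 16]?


μ = E[X] = 1, a = 16.
Markov: P[X ≥ 16] ≤ μ/a = (1)/16 = 1/16.
Numerically: ≈ 0.062.
(Since a = 16 > μ = 1.000, the bound 1/16 is < 1 and informative.)

P[X ≥ 16] ≤ 1/16 ≈ 0.062.


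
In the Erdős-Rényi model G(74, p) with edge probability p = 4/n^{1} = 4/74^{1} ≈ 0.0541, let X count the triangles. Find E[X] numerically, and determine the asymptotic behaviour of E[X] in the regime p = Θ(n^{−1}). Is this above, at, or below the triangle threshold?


Number of potential triangles: C(74, 3) = 64824.
Each occurs with probability p³ ≈ (0.0541)³ ≈ 1.57937e-04.
By linearity: E[X] = C(74, 3)·p³ ≈ 64824 · 1.57937e-04 ≈ 10.238.
Here α = 1, so p = 4/n is exactly at the triangle threshold p ~ 1/n. Asymptotically E[X] → c³/6 = 4³/6 = 32/3 ≈ 10.667, a bounded constant. In this regime the triangle count is asymptotically Poisson(c³/6).

E[X] ≈ 10.238; in regime p = Θ(1/n^{1}) E[X] stays bounded (at the triangle threshold p ~ 1/n).


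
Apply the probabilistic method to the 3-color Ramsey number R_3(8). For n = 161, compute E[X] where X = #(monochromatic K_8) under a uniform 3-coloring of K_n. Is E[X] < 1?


E[X] = C(161, 8) · 3^{1 − 28} = 9383313279340 · 3^{−27} = 9383313279340/7625597484987.
As a reduced fraction: E[X] = 9383313279340/7625597484987 ≈ 1.2305020.
Is E[X] < 1? NO.
Since E[X] ≥ 1, the first-moment bound is inconclusive at n = 161; it does NOT by itself certify R_3(8) > 161.

E[X] = 9383313279340/7625597484987 ≈ 1.2305020; E[X] ≥ 1; first-moment method inconclusive here.


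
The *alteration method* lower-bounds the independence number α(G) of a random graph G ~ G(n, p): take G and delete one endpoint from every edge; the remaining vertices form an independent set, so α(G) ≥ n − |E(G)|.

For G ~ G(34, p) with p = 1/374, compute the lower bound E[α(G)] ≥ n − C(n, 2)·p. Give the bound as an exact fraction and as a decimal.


E[|E(G)|] = C(34, 2)·p = 561 · (1/374) = 3/2.
E[α(G)] ≥ n − E[|E(G)|] = 34 − 3/2 = 65/2.
Numerically: ≈ 32.5000.
(This is only a lower bound; the true E[α(G)] may be larger.)

E[α(G)] ≥ 65/2 ≈ 32.5000.


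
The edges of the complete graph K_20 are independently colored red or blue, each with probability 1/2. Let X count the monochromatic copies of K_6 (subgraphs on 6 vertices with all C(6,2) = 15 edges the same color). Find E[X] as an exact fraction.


Let X = Σ_S X_S over the C(20, 6) = 38760 subsets S of size 6, where X_S = 1 if the K_6 on S is monochromatic.
For a fixed S, the K_6 on S has C(6, 2) = 15 edges. P[all 15 edges red] = (1/2)^15, and likewise for blue, so P[monochromatic] = 2·(1/2)^15 = 2^{1 − 15} = 1/16384.
Summing: E[X] = C(20, 6) · 2^{1 − 15} = 38760 · 1/16384 = 4845/2048.
Numerically: E[X] ≈ 2.365723.

E[X] = C(20,6)·2^(1−C(6,2)) = 4845/2048 ≈ 2.365723.


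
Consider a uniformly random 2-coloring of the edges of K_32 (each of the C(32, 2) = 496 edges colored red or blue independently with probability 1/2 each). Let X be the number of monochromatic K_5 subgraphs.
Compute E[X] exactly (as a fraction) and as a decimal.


Let X = Σ_S X_S over the C(32, 5) = 201376 subsets S of size 5, where X_S = 1 if the K_5 on S is monochromatic.
For a fixed S, the K_5 on S has C(5, 2) = 10 edges. P[all 10 edges red] = (1/2)^10, and likewise for blue, so P[monochromatic] = 2·(1/2)^10 = 2^{1 − 10} = 1/512.
By linearity of expectation: E[X] = C(32, 5) · 2^{1 − 10} = 201376 · 1/512 = 6293/16.
Numerically: E[X] ≈ 393.3125.

E[X] = C(32,5)·2^(1−C(5,2)) = 6293/16 ≈ 393.3125.


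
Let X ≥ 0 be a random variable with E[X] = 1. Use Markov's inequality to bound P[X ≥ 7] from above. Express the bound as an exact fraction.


μ = E[X] = 1, a = 7.
Markov: P[X ≥ 7] ≤ μ/a = (1)/7 = 1/7.
Numerically: ≈ 0.143.
(Since a = 7 > μ = 1.000, the bound 1/7 is < 1 and informative.)

P[X ≥ 7] ≤ 1/7 ≈ 0.143.


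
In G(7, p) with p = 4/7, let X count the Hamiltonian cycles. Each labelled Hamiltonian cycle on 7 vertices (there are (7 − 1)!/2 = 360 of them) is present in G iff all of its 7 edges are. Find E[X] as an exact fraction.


K_7 has (7 − 1)!/2 = 360 labelled Hamiltonian cycles.
For each such Hamiltonian cycle H, let X_H = 1 if all 7 edges of H are present in G. Then P[X_H = 1] = p^{7} = (4/7)^{7} = 16384/823543.
Summing the indicators: E[X] = Σ_H E[X_H] = 360 · p^{7} = 360 · 16384/823543 = 5898240/823543.
Numerically: E[X] ≈ 7.162.

E[X] = 360 · (4/7)^{7} = 5898240/823543 ≈ 7.162.


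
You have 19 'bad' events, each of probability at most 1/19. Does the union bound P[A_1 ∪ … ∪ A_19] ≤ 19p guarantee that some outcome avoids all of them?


Union bound: P[∪_{i=1}^{19} A_i] ≤ Σ_i P[A_i] ≤ 19·p = 19·(1/19) = 1.
Numerically: 1 ≈ 1.00000.
Is 1 < 1? NO.
Since the bound 1 is ≥ 1, the union bound is uninformative here; it does NOT by itself certify existence.

19·p = 1 ≈ 1.00000; existence NOT certified by the union bound.


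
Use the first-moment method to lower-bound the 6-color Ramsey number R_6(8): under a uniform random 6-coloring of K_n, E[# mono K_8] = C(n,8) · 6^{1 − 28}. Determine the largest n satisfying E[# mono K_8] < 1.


We need C(n, 8) · 6^{1 − 28} < 1, i.e. C(n, 8) < 6^{28 − 1} = 1023490369077469249536.
Check values of n near the boundary:
  n = 1591: C(1591, 8) = 1000427749141189953870; 1000427749141189953870 < 1023490369077469249536? YES
  n = 1592: C(1592, 8) = 1005480414540892933435; 1005480414540892933435 < 1023490369077469249536? YES
  n = 1593: C(1593, 8) = 1010555394551193970323; 1010555394551193970323 < 1023490369077469249536? YES
  n = 1594: C(1594, 8) = 1015652773590544255167; 1015652773590544255167 < 1023490369077469249536? YES
  n = 1595: C(1595, 8) = 1020772636343363633895; 1020772636343363633895 < 1023490369077469249536? YES
  n = 1596: C(1596, 8) = 1025915067760710553965; 1025915067760710553965 < 1023490369077469249536? NO
  n = 1597: C(1597, 8) = 1031080153060953275445; 1031080153060953275445 < 1023490369077469249536? NO
The largest n with C(n, 8) < 1023490369077469249536 is n = 1595 (where E[X] = 113419181815929292655/113721152119718805504 ≈ 0.9973). Hence R_6(8) > 1595, i.e. R_6(8) ≥ 1596.

Largest n = 1595; hence R_6(8) > 1595.


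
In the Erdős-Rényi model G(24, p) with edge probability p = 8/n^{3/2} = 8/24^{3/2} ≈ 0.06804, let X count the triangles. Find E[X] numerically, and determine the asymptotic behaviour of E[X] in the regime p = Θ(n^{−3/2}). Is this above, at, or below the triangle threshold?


Number of potential triangles: C(24, 3) = 2024.
Each occurs with probability p³ ≈ (0.06804)³ ≈ 3.150064e-04.
By linearity: E[X] = C(24, 3)·p³ ≈ 2024 · 3.150064e-04 ≈ 0.6376.
Since α = 3/2 > 1, p = c/n^{3/2} = o(1/n) is below the triangle threshold p ~ 1/n. Asymptotically E[X] ~ (c³/6)·n^{3(1−α)} = (8³/6)·n^{-1.5} → 0, so by Markov's inequality G has no triangles w.h.p.

E[X] ≈ 0.6376; in regime p = Θ(1/n^{3/2}) E[X] tends to 0 (below the triangle threshold p ~ 1/n).


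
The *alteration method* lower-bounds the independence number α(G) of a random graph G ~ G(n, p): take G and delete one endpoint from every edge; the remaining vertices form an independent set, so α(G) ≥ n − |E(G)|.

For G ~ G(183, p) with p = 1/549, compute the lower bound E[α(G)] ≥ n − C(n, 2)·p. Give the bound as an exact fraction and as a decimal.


E[|E(G)|] = C(183, 2)·p = 16653 · (1/549) = 91/3.
E[α(G)] ≥ n − E[|E(G)|] = 183 − 91/3 = 458/3.
Numerically: ≈ 152.667.
(This is only a lower bound; the true E[α(G)] may be larger.)

E[α(G)] ≥ 458/3 ≈ 152.667.


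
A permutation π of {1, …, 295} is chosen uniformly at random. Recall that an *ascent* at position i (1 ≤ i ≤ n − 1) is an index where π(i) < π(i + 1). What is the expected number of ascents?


Write X = Σ X_I over i = 1, …, 294, with X_I the indicator of one ascent.
There are 294 indicators.
For each fixed i, the pair (π(i), π(i+1)) is a uniformly random ordered pair of distinct values from {1, …, 295}; by symmetry P[π(i) < π(i+1)] = 1/2.
By linearity: E[X] = 294 · (1/2) = (295 − 1) · (1/2) = 147 ≈ 147.0000.

E[X] = 147 = 147.0000.


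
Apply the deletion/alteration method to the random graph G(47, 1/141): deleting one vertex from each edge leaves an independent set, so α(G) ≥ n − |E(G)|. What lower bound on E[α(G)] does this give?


E[|E(G)|] = C(47, 2)·p = 1081 · (1/141) = 23/3.
E[α(G)] ≥ n − E[|E(G)|] = 47 − 23/3 = 118/3.
Numerically: ≈ 39.333333.
(This is only a lower bound; the true E[α(G)] may be larger.)

E[α(G)] ≥ 118/3 ≈ 39.333333.


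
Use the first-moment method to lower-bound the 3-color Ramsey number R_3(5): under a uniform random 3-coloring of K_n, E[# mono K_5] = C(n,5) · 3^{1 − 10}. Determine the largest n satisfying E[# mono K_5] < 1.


We need C(n, 5) · 3^{1 − 10} < 1, i.e. C(n, 5) < 3^{10 − 1} = 19683.
Check values of n near the boundary:
  n = 16: C(16, 5) = 4368; 4368 < 19683? YES
  n = 17: C(17, 5) = 6188; 6188 < 19683? YES
  n = 18: C(18, 5) = 8568; 8568 < 19683? YES
  n = 19: C(19, 5) = 11628; 11628 < 19683? YES
  n = 20: C(20, 5) = 15504; 15504 < 19683? YES
  n = 21: C(21, 5) = 20349; 20349 < 19683? NO
  n = 22: C(22, 5) = 26334; 26334 < 19683? NO
  n = 23: C(23, 5) = 33649; 33649 < 19683? NO
The largest n with C(n, 5) < 19683 is n = 20 (where E[X] = 5168/6561 ≈ 0.78768). Hence R_3(5) > 20, i.e. R_3(5) ≥ 21.

Largest n = 20; hence R_3(5) > 20.


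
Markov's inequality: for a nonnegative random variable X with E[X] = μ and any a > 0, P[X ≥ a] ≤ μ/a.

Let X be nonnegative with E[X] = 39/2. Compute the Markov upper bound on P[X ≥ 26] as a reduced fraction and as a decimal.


μ = E[X] = 39/2, a = 26.
Markov: P[X ≥ 26] ≤ μ/a = (39/2)/26 = 3/4.
Numerically: ≈ 0.750000.
(Since a = 26 > μ = 19.500000, the bound 3/4 is < 1 and informative.)

P[X ≥ 26] ≤ 3/4 ≈ 0.750000.


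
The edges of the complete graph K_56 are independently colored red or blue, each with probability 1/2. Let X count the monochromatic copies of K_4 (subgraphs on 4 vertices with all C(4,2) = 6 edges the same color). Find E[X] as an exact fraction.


Let X = Σ_S X_S over the C(56, 4) = 367290 subsets S of size 4, where X_S = 1 if the K_4 on S is monochromatic.
For a fixed S, the K_4 on S has C(4, 2) = 6 edges. P[all 6 edges red] = (1/2)^6, and likewise for blue, so P[monochromatic] = 2·(1/2)^6 = 2^{1 − 6} = 1/32.
By linearity of expectation: E[X] = C(56, 4) · 2^{1 − 6} = 367290 · 1/32 = 183645/16.
Numerically: E[X] ≈ 11477.81250.

E[X] = C(56,4)·2^(1−C(4,2)) = 183645/16 ≈ 11477.81250.


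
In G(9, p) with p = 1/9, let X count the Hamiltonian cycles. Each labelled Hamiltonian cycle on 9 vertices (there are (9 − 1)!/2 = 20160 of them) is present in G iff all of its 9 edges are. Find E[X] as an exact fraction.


K_9 has (9 − 1)!/2 = 20160 labelled Hamiltonian cycles.
For each such Hamiltonian cycle H, let X_H = 1 if all 9 edges of H are present in G. Then P[X_H = 1] = p^{9} = (1/9)^{9} = 1/387420489.
By linearity: E[X] = Σ_H E[X_H] = 20160 · p^{9} = 20160 · 1/387420489 = 2240/43046721.
Numerically: E[X] ≈ 5.2e-05.

E[X] = 20160 · (1/9)^{9} = 2240/43046721 ≈ 5.2e-05.


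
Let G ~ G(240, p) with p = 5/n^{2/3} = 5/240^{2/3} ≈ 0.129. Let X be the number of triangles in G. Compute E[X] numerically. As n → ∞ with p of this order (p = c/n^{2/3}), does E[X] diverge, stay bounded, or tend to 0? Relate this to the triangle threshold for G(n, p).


Number of potential triangles: C(240, 3) = 2275280.
Each occurs with probability p³ ≈ (0.129)³ ≈ 2.17014e-03.
By linearity: E[X] = C(240, 3)·p³ ≈ 2275280 · 2.17014e-03 ≈ 4937.674.
Since α = 2/3 < 1, p = c/n^{2/3} ≫ 1/n is above the triangle threshold p ~ 1/n. Asymptotically E[X] ~ (c³/6)·n^{3(1−α)} = (5³/6)·n^{1} → ∞; triangles are abundant w.h.p.

E[X] ≈ 4937.674; in regime p = Θ(1/n^{2/3}) E[X] diverges (above the triangle threshold p ~ 1/n).


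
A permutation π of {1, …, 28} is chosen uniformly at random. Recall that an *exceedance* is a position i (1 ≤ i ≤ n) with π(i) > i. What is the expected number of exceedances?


Write X = Σ_{i=1}^{28} X_i, where X_i = 1_{π(i) > i}.
For each fixed i, π(i) is uniform over {1, …, 28} (marginal of a uniform permutation), so P[π(i) > i] = (n − i)/n. Summing: Σ_{i=1}^{28} (n − i)/n = (0 + 1 + … + 27)/28 = 28(28 − 1)/(2·28) = (28 − 1)/2.
Hence E[X] = Σ_{i=1}^{28} (28 − i)/28 = 27/2 ≈ 13.500000.

E[X] = 27/2 = 13.500000.


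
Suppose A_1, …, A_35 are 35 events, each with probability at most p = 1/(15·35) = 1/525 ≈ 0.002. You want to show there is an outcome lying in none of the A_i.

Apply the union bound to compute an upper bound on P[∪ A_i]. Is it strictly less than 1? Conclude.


Union bound: P[∪_{i=1}^{35} A_i] ≤ Σ_i P[A_i] ≤ 35·p = 35·(1/525) = 1/15.
Numerically: 1/15 ≈ 0.067.
Is 1/15 < 1? YES.
Since P[∪ A_i] ≤ 1/15 < 1, the complement has P[∩ A_i^c] ≥ 1 − 1/15 = 14/15 > 0, so some outcome avoids every A_i.

35·p = 1/15 ≈ 0.067; existence CERTIFIED by the union bound.


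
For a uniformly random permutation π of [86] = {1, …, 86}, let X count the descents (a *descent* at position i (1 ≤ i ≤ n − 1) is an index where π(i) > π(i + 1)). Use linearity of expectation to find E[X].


Write X = Σ X_I over i = 1, …, 85, with X_I the indicator of one descent.
There are 85 indicators.
For each fixed i, the pair (π(i), π(i+1)) is a uniformly random ordered pair of distinct values from {1, …, 86}; by symmetry P[π(i) > π(i+1)] = 1/2.
By linearity: E[X] = 85 · (1/2) = (86 − 1) · (1/2) = 85/2 ≈ 42.5000.

E[X] = 85/2 = 42.5000.


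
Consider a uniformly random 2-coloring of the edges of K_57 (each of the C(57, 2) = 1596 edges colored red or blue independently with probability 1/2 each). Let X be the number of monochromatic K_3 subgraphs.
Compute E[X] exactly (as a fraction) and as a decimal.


Let X = Σ_S X_S over the C(57, 3) = 29260 subsets S of size 3, where X_S = 1 if the K_3 on S is monochromatic.
For a fixed S, the K_3 on S has C(3, 2) = 3 edges. P[all 3 edges red] = (1/2)^3, and likewise for blue, so P[monochromatic] = 2·(1/2)^3 = 2^{1 − 3} = 1/4.
By linearity: E[X] = C(57, 3) · 2^{1 − 3} = 29260 · 1/4 = 7315.
Numerically: E[X] ≈ 7315.000000.

E[X] = C(57,3)·2^(1−C(3,2)) = 7315 ≈ 7315.000000.


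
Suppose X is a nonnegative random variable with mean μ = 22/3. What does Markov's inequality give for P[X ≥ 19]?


μ = E[X] = 22/3, a = 19.
Markov: P[X ≥ 19] ≤ μ/a = (22/3)/19 = 22/57.
Numerically: ≈ 0.3860.
(Since a = 19 > μ = 7.3333, the bound 22/57 is < 1 and informative.)

P[X ≥ 19] ≤ 22/57 ≈ 0.3860.


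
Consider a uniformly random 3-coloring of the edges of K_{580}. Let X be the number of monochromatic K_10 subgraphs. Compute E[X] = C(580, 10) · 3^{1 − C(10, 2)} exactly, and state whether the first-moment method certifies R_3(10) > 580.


E[X] = C(580, 10) · 3^{1 − 45} = 1098085496704252547920 · 3^{−44} = 1098085496704252547920/984770902183611232881.
As a reduced fraction: E[X] = 1098085496704252547920/984770902183611232881 ≈ 1.1150670.
Is E[X] < 1? NO.
Since E[X] ≥ 1, the first-moment bound is inconclusive at n = 580; it does NOT by itself certify R_3(10) > 580.

E[X] = 1098085496704252547920/984770902183611232881 ≈ 1.1150670; E[X] ≥ 1; first-moment method inconclusive here.


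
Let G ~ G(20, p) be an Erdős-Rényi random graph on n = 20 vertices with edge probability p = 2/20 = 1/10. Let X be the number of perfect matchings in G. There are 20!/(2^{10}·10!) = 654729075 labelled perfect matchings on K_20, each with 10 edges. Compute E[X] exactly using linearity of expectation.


K_20 has 20!/(2^{10}·10!) = 654729075 labelled perfect matchings.
For each such perfect matching H, let X_H = 1 if all 10 edges of H are present in G. Then P[X_H = 1] = p^{10} = (1/10)^{10} = 1/10000000000.
By linearity: E[X] = Σ_H E[X_H] = 654729075 · p^{10} = 654729075 · 1/10000000000 = 26189163/400000000.
Numerically: E[X] ≈ 0.065473.

E[X] = 654729075 · (1/10)^{10} = 26189163/400000000 ≈ 0.065473.


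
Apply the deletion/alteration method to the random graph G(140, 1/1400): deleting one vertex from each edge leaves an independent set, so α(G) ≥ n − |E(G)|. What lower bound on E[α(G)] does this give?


E[|E(G)|] = C(140, 2)·p = 9730 · (1/1400) = 139/20.
E[α(G)] ≥ n − E[|E(G)|] = 140 − 139/20 = 2661/20.
Numerically: ≈ 133.050.
(This is only a lower bound; the true E[α(G)] may be larger.)

E[α(G)] ≥ 2661/20 ≈ 133.050.


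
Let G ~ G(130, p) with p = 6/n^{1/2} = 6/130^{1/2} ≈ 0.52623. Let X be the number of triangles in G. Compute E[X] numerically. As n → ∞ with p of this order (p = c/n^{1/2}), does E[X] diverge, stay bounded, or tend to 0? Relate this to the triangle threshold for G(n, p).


Number of potential triangles: C(130, 3) = 357760.
Each occurs with probability p³ ≈ (0.52623)³ ≈ 1.4572656e-01.
By linearity: E[X] = C(130, 3)·p³ ≈ 357760 · 1.4572656e-01 ≈ 52135.13525.
Since α = 1/2 < 1, p = c/n^{1/2} ≫ 1/n is above the triangle threshold p ~ 1/n. Asymptotically E[X] ~ (c³/6)·n^{3(1−α)} = (6³/6)·n^{1.5} → ∞; triangles are abundant w.h.p.

E[X] ≈ 52135.13525; in regime p = Θ(1/n^{1/2}) E[X] diverges (above the triangle threshold p ~ 1/n).


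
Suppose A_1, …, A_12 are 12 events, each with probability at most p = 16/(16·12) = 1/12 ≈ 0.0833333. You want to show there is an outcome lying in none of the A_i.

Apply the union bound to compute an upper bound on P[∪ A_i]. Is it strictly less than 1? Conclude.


Union bound: P[∪_{i=1}^{12} A_i] ≤ Σ_i P[A_i] ≤ 12·p = 12·(1/12) = 1.
Numerically: 1 ≈ 1.0000000.
Is 1 < 1? NO.
Since the bound 1 is ≥ 1, the union bound is uninformative here; it does NOT by itself certify existence.

12·p = 1 ≈ 1.0000000; existence NOT certified by the union bound.
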